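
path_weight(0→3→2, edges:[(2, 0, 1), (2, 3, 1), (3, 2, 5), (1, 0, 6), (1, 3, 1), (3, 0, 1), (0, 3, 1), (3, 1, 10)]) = 6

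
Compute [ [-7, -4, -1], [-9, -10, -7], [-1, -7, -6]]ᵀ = [[-7, -9, -1], [-4, -10, -7], [-1, -7, -6]]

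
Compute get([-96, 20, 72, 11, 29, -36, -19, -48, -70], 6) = -19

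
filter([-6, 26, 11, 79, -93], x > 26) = keep x where x > 26: -6✗, 26✗, 11✗, 79✓, -93✗
= [79]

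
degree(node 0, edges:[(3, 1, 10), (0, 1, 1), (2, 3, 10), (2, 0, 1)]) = incident: (0,1), (2,0)
= 2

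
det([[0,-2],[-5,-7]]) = -10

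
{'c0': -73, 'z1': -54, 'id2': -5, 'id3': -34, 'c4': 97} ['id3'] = -34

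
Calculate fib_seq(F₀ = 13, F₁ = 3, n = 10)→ [13, 3, 16, 19, 35, 54, 89, 143, 232, 375]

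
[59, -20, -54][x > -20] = keep x where x > -20: 59✓, -20✗, -54✗
= [59]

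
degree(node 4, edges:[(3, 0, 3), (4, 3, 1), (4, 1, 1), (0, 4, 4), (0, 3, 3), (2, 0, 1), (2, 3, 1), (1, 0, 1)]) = incident: (4,3), (4,1), (0,4)
= 3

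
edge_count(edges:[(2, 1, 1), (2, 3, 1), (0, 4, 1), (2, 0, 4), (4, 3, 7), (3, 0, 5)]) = 6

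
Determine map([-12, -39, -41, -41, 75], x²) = [144, 1521, 1681, 1681, 5625]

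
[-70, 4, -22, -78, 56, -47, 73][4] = 56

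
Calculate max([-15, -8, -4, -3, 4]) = 4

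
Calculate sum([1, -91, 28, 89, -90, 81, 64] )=1 + (-91) + 28 + 89 + (-90) + 81 + 64
= 82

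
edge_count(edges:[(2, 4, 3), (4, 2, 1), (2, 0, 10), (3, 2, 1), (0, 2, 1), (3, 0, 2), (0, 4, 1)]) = 7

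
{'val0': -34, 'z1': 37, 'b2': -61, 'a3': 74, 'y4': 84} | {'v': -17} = {'val0': -34, 'z1': 37, 'b2': -61, 'a3': 74, 'y4': 84, 'v': -17}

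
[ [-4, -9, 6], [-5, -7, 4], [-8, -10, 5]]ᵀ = [[-4, -5, -8], [-9, -7, -10], [6, 4, 5]]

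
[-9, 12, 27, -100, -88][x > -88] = keep x where x > -88: -9✓, 12✓, 27✓, -100✗, -88✗
= [-9, 12, 27]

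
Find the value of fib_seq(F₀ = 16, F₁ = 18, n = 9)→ F_2 = F_1 + F_0 = 34
F_3 = F_2 + F_1 = 52
F_4 = F_3 + F_2 = 86
...
= [16, 18, 34, 52, 86, 138, 224, 362, 586]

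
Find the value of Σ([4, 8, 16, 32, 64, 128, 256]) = 508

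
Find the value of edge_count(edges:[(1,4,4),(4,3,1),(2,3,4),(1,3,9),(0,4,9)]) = 5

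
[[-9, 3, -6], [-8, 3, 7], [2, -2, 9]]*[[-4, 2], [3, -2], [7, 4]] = [[3, -48], [90, 6], [49, 44]]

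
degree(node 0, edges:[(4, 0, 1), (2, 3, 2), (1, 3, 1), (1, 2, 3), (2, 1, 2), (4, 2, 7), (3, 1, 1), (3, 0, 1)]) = 2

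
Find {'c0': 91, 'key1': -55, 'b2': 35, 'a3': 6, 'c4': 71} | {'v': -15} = {'c0': 91, 'key1': -55, 'b2': 35, 'a3': 6, 'c4': 71, 'v': -15}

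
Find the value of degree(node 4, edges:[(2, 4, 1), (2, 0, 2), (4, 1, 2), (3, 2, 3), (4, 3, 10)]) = incident: (2,4), (4,1), (4,3)
= 3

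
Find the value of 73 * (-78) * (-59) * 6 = 2015676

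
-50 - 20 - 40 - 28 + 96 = -42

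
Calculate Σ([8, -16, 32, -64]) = 8 + -16 + 32 + -64
= -40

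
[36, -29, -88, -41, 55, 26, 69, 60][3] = -41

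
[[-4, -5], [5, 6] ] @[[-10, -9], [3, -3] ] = [[25, 51], [-32, -63]]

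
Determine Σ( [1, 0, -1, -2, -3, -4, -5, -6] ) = 1 + 0 + (-1) + (-2) + (-3) + (-4) + (-5) + (-6)
= -20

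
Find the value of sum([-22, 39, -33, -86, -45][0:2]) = 17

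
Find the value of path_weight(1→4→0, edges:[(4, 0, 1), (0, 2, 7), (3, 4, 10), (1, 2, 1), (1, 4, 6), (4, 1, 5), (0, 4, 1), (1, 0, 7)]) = w(1→4)=6 + w(4→0)=1
= 7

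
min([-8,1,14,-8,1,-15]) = -15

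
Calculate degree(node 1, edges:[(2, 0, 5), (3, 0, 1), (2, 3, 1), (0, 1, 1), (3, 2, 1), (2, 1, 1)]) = 2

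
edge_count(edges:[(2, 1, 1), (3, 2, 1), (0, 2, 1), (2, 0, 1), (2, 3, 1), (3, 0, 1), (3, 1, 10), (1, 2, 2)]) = 8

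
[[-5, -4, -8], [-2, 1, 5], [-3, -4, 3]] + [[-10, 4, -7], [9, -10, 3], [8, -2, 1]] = [[-15, 0, -15], [7, -9, 8], [5, -6, 4]]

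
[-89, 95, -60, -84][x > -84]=keep x where x > -84: -89✗, 95✓, -60✓, -84✗
= [95, -60]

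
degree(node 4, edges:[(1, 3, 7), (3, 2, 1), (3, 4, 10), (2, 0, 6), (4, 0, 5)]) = 2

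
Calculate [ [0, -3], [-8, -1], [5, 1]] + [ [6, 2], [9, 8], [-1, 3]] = [[6, -1], [1, 7], [4, 4]]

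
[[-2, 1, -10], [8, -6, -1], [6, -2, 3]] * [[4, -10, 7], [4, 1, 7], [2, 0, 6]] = C[0][0] = (-2)*(4) + (1)*(4) + (-10)*(2) = -24
C[0][1] = (-2)*(-10) + (1)*(1) + (-10)*(0) = 21
C[0][2] = (-2)*(7) + (1)*(7) + (-10)*(6) = -67
C[1][0] = (8)*(4) + (-6)*(4) + (-1)*(2) = 6
C[1][1] = (8)*(-10) + (-6)*(1) + (-1)*(0) = -86
C[1][2] = (8)*(7) + (-6)*(7) + (-1)*(6) = 8
... (3 more cells)
= [[-24, 21, -67], [6, -86, 8], [22, -62, 46]]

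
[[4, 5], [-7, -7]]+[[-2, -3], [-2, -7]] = [[2, 2], [-9, -14]]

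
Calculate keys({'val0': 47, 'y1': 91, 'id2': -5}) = ['val0', 'y1', 'id2']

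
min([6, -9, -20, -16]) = -20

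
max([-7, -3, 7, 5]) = 7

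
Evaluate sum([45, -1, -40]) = 4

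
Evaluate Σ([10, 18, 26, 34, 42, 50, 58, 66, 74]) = 10 + 18 + 26 + 34 + 42 + 50 + 58 + 66 + 74
= 378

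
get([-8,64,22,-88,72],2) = 22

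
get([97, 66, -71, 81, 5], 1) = 66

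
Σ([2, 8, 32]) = 42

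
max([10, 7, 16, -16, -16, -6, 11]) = 16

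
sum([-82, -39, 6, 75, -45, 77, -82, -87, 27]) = -150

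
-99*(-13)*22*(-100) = -2831400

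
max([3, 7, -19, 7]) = 7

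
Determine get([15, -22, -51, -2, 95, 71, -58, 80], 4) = 95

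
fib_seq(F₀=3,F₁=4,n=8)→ F_2 = F_1 + F_0 = 7
F_3 = F_2 + F_1 = 11
F_4 = F_3 + F_2 = 18
...
= [3, 4, 7, 11, 18, 29, 47, 76]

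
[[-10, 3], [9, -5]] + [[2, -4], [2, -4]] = [[-8, -1], [11, -9]]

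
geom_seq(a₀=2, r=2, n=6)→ a_0 = 2*2^0 = 2
a_1 = 2*2^1 = 4
a_2 = 2*2^2 = 8
...
= [2, 4, 8, 16, 32, 64]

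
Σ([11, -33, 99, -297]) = 11 + -33 + 99 + -297
= -220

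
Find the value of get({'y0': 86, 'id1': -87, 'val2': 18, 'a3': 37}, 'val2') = 18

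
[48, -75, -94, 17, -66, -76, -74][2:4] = [-94, 17]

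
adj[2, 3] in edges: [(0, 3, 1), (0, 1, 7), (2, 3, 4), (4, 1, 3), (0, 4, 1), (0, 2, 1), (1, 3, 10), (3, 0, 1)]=4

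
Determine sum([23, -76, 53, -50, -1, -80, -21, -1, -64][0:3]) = slice → [23, -76, 53]
23 + (-76) + 53
= 0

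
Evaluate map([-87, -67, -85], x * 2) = [-174, -134, -170]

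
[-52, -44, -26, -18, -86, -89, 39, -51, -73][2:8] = [-26, -18, -86, -89, 39, -51]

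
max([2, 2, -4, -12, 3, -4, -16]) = 3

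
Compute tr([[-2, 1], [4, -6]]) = -8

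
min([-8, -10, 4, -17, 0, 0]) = -17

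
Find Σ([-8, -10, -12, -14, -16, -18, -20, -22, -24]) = (-8) + (-10) + (-12) + (-14) + (-16) + (-18) + (-20) + (-22) + (-24)
= -144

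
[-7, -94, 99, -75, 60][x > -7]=[99, 60]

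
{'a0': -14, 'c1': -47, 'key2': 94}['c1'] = -47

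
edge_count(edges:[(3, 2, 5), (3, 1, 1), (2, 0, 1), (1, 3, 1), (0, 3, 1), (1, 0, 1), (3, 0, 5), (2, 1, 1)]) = 8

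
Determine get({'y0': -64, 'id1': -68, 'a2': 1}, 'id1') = -68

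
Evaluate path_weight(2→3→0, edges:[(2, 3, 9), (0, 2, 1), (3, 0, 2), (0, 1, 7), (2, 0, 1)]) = w(2→3)=9 + w(3→0)=2
= 11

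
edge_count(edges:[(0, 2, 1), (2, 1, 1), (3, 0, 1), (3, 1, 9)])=4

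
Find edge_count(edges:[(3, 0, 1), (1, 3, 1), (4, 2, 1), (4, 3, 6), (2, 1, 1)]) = 5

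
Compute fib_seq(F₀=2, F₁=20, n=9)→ F_2 = F_1 + F_0 = 22
F_3 = F_2 + F_1 = 42
F_4 = F_3 + F_2 = 64
...
= [2, 20, 22, 42, 64, 106, 170, 276, 446]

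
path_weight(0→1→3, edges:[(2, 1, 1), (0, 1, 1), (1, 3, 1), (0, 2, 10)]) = 2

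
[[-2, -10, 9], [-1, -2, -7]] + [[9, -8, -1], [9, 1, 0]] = [[7, -18, 8], [8, -1, -7]]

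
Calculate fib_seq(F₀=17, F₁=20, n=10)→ F_2 = F_1 + F_0 = 37
F_3 = F_2 + F_1 = 57
F_4 = F_3 + F_2 = 94
...
= [17, 20, 37, 57, 94, 151, 245, 396, 641, 1037]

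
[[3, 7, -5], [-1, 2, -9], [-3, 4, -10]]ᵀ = [[3, -1, -3], [7, 2, 4], [-5, -9, -10]]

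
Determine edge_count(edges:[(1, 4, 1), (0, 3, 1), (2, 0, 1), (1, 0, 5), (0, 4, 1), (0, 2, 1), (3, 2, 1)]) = 7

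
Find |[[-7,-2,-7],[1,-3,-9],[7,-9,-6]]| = 471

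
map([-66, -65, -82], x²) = (-66)²=4356, (-65)²=4225, (-82)²=6724
= [4356, 4225, 6724]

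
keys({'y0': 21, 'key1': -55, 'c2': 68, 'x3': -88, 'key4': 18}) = ['y0', 'key1', 'c2', 'x3', 'key4']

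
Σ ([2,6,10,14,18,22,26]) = 98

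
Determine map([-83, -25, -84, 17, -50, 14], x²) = [6889, 625, 7056, 289, 2500, 196]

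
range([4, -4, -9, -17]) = 21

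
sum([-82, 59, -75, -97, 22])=(-82) + 59 + (-75) + (-97) + 22
= -173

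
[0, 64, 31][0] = 0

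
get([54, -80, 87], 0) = 54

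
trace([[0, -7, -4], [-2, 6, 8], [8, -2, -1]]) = 5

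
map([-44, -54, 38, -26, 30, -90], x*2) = [-88, -108, 76, -52, 60, -180]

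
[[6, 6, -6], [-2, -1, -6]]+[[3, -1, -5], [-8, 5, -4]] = [[9, 5, -11], [-10, 4, -10]]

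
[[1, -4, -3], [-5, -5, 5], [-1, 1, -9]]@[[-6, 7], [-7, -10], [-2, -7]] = C[0][0] = (1)*(-6) + (-4)*(-7) + (-3)*(-2) = 28
C[0][1] = (1)*(7) + (-4)*(-10) + (-3)*(-7) = 68
C[1][0] = (-5)*(-6) + (-5)*(-7) + (5)*(-2) = 55
C[1][1] = (-5)*(7) + (-5)*(-10) + (5)*(-7) = -20
C[2][0] = (-1)*(-6) + (1)*(-7) + (-9)*(-2) = 17
C[2][1] = (-1)*(7) + (1)*(-10) + (-9)*(-7) = 46
= [[28, 68], [55, -20], [17, 46]]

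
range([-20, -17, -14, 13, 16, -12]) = 36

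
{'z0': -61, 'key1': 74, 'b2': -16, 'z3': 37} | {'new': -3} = {'z0': -61, 'key1': 74, 'b2': -16, 'z3': 37, 'new': -3}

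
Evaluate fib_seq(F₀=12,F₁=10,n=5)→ [12, 10, 22, 32, 54]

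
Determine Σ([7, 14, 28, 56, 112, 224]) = 441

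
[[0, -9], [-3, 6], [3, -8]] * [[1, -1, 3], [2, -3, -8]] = [[-18, 27, 72], [9, -15, -57], [-13, 21, 73]]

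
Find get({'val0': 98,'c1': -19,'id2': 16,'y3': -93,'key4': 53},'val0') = 98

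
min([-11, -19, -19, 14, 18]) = -19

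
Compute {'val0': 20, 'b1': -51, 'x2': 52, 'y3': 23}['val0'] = 20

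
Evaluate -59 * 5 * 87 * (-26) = 667290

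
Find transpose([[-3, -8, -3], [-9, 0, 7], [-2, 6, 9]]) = [[-3, -9, -2], [-8, 0, 6], [-3, 7, 9]]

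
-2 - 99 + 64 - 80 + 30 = -87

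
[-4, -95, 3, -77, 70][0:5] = [-4, -95, 3, -77, 70]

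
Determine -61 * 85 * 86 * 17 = -7580470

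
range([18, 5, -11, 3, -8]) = 29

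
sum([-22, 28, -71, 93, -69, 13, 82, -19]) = 35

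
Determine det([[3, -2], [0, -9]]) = -27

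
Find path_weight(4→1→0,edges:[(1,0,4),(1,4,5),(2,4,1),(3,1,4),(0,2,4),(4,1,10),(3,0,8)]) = w(4→1)=10 + w(1→0)=4
= 14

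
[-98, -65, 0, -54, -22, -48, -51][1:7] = [-65, 0, -54, -22, -48, -51]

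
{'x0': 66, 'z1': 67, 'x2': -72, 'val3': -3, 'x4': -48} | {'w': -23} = {'x0': 66, 'z1': 67, 'x2': -72, 'val3': -3, 'x4': -48, 'w': -23}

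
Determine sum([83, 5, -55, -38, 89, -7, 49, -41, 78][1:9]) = slice → [5, -55, -38, 89, -7, 49, -41, 78]
5 + (-55) + (-38) + 89 + (-7) + 49 + (-41) + 78
= 80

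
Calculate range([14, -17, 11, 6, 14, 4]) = 31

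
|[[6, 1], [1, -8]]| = -49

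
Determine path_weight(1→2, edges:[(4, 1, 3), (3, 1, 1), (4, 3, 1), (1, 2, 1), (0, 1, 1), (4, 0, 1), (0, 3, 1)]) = 1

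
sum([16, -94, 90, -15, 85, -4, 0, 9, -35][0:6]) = slice → [16, -94, 90, -15, 85, -4]
16 + (-94) + 90 + (-15) + 85 + (-4)
= 78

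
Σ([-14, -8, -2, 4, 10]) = -10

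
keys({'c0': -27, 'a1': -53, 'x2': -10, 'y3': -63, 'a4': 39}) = ['c0', 'a1', 'x2', 'y3', 'a4']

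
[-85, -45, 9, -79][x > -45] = keep x where x > -45: -85✗, -45✗, 9✓, -79✗
= [9]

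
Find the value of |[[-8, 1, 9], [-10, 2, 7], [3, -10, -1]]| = (1)*(-8)*det([[2, 7], [-10, -1]]) + (-1)*(1)*det([[-10, 7], [3, -1]]) + (1)*(9)*det([[-10, 2], [3, -10]])
= -544 + 11 + 846
= 313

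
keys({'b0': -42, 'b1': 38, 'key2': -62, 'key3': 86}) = ['b0', 'b1', 'key2', 'key3']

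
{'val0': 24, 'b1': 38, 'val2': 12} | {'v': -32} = {'val0': 24, 'b1': 38, 'val2': 12, 'v': -32}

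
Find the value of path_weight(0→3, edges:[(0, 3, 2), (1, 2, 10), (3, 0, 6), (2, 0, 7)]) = w(0→3)=2
= 2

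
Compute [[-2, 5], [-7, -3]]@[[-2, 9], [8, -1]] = C[0][0] = (-2)*(-2) + (5)*(8) = 44
C[0][1] = (-2)*(9) + (5)*(-1) = -23
C[1][0] = (-7)*(-2) + (-3)*(8) = -10
C[1][1] = (-7)*(9) + (-3)*(-1) = -60
= [[44, -23], [-10, -60]]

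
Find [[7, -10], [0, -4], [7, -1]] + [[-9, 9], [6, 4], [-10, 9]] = [[-2, -1], [6, 0], [-3, 8]]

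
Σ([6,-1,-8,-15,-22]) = 6 + (-1) + (-8) + (-15) + (-22)
= -40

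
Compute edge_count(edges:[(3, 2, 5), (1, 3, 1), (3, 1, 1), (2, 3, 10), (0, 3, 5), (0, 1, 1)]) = 6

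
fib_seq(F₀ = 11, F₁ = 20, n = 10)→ F_2 = F_1 + F_0 = 31
F_3 = F_2 + F_1 = 51
F_4 = F_3 + F_2 = 82
...
= [11, 20, 31, 51, 82, 133, 215, 348, 563, 911]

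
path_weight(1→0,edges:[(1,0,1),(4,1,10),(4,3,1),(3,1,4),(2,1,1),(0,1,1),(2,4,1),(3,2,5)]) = w(1→0)=1
= 1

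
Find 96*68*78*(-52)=-26477568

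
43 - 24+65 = 84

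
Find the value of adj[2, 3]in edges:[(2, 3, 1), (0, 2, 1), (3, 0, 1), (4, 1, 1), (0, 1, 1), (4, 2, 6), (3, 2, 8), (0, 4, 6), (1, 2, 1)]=1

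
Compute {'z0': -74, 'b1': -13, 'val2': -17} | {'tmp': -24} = {'z0': -74, 'b1': -13, 'val2': -17, 'tmp': -24}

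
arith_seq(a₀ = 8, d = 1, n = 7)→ [8, 9, 10, 11, 12, 13, 14]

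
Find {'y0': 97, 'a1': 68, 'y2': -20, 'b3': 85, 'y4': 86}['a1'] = 68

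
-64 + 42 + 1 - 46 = -67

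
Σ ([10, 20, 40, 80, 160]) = 10 + 20 + 40 + 80 + 160
= 310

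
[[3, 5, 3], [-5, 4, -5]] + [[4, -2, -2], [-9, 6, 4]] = [[7, 3, 1], [-14, 10, -1]]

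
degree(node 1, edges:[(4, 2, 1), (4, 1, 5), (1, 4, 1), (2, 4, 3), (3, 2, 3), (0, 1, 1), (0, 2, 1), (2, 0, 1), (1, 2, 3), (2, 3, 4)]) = incident: (4,1), (1,4), (0,1), (1,2)
= 4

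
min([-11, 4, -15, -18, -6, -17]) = -18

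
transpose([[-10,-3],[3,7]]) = [[-10, 3], [-3, 7]]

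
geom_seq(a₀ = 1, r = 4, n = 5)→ [1, 4, 16, 64, 256]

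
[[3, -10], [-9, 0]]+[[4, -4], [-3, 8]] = [[7, -14], [-12, 8]]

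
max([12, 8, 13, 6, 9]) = 13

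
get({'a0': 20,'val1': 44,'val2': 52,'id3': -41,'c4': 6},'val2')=52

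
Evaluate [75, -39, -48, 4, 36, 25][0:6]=[75, -39, -48, 4, 36, 25]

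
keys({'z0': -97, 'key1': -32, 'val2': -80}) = ['z0', 'key1', 'val2']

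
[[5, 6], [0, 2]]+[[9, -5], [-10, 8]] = [[14, 1], [-10, 10]]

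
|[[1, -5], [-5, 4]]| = -21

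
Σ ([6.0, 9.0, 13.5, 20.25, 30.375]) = 6.0 + 9.0 + 13.5 + 20.25 + 30.375
= 79.125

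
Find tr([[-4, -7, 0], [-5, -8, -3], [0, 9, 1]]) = -11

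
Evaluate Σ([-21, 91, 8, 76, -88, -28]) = (-21) + 91 + 8 + 76 + (-88) + (-28)
= 38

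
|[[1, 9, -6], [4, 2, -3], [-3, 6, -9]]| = (1)*(1)*det([[2, -3], [6, -9]]) + (-1)*(9)*det([[4, -3], [-3, -9]]) + (1)*(-6)*det([[4, 2], [-3, 6]])
= 0 + 405 + -180
= 225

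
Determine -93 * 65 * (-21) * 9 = 1142505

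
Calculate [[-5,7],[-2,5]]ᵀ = [[-5, -2], [7, 5]]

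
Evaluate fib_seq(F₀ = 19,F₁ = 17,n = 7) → F_2 = F_1 + F_0 = 36
F_3 = F_2 + F_1 = 53
F_4 = F_3 + F_2 = 89
...
= [19, 17, 36, 53, 89, 142, 231]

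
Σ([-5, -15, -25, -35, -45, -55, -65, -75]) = -320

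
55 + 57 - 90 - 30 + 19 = 11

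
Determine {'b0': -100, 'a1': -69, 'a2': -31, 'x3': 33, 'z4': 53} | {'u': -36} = {'b0': -100, 'a1': -69, 'a2': -31, 'x3': 33, 'z4': 53, 'u': -36}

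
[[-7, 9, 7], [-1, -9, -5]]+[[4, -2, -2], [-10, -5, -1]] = [[-3, 7, 5], [-11, -14, -6]]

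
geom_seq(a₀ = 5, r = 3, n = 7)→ a_0 = 5*3^0 = 5
a_1 = 5*3^1 = 15
a_2 = 5*3^2 = 45
...
= [5, 15, 45, 135, 405, 1215, 3645]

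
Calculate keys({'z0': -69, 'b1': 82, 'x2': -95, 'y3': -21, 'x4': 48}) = ['z0', 'b1', 'x2', 'y3', 'x4']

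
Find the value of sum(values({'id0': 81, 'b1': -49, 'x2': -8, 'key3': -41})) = -17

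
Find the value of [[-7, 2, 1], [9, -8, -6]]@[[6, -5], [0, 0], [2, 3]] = C[0][0] = (-7)*(6) + (2)*(0) + (1)*(2) = -40
C[0][1] = (-7)*(-5) + (2)*(0) + (1)*(3) = 38
C[1][0] = (9)*(6) + (-8)*(0) + (-6)*(2) = 42
C[1][1] = (9)*(-5) + (-8)*(0) + (-6)*(3) = -63
= [[-40, 38], [42, -63]]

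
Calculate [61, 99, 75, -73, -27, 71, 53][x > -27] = [61, 99, 75, 71, 53]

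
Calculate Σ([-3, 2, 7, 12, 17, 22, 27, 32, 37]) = (-3) + 2 + 7 + 12 + 17 + 22 + 27 + 32 + 37
= 153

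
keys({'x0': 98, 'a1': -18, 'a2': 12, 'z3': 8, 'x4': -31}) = ['x0', 'a1', 'a2', 'z3', 'x4']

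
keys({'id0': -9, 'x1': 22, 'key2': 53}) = ['id0', 'x1', 'key2']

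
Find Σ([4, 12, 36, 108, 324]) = 4 + 12 + 36 + 108 + 324
= 484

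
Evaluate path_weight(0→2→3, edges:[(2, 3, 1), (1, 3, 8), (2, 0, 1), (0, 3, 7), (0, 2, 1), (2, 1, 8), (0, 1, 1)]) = 2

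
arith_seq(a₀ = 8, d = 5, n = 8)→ a_0 = 8 + 0*5 = 8
a_1 = 8 + 1*5 = 13
a_2 = 8 + 2*5 = 18
...
= [8, 13, 18, 23, 28, 33, 38, 43]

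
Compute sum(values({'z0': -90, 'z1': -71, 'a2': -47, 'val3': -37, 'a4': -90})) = (-90) + (-71) + (-47) + (-37) + (-90)
= -335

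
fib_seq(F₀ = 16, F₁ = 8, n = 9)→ [16, 8, 24, 32, 56, 88, 144, 232, 376]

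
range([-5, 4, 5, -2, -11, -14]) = 19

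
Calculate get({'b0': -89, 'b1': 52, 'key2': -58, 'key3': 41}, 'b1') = 52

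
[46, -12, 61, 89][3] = 89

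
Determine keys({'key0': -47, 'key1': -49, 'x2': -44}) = ['key0', 'key1', 'x2']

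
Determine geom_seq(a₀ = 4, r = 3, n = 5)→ a_0 = 4*3^0 = 4
a_1 = 4*3^1 = 12
a_2 = 4*3^2 = 36
...
= [4, 12, 36, 108, 324]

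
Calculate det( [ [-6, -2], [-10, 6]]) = -56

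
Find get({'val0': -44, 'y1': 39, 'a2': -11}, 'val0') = -44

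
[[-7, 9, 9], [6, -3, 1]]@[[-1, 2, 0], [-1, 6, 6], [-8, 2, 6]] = [[-74, 58, 108], [-11, -4, -12]]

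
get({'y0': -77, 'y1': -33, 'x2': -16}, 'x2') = -16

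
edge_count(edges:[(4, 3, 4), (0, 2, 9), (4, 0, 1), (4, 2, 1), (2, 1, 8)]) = 5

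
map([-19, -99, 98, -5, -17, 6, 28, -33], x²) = (-19)²=361, (-99)²=9801, (98)²=9604, (-5)²=25, (-17)²=289, (6)²=36, (28)²=784, (-33)²=1089
= [361, 9801, 9604, 25, 289, 36, 784, 1089]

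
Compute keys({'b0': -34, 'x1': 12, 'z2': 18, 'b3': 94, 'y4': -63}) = ['b0', 'x1', 'z2', 'b3', 'y4']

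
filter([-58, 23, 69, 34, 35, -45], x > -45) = keep x where x > -45: -58✗, 23✓, 69✓, 34✓, 35✓, -45✗
= [23, 69, 34, 35]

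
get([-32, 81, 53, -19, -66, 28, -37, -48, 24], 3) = -19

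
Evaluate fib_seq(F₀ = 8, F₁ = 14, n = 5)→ F_2 = F_1 + F_0 = 22
F_3 = F_2 + F_1 = 36
F_4 = F_3 + F_2 = 58
= [8, 14, 22, 36, 58]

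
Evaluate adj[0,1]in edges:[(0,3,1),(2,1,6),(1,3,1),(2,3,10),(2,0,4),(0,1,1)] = 1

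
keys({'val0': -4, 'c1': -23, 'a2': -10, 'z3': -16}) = ['val0', 'c1', 'a2', 'z3']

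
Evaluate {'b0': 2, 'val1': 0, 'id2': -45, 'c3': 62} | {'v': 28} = {'b0': 2, 'val1': 0, 'id2': -45, 'c3': 62, 'v': 28}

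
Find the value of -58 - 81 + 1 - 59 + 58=-139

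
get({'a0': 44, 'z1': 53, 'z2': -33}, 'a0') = 44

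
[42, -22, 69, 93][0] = 42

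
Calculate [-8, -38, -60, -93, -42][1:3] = [-38, -60]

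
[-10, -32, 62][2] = 62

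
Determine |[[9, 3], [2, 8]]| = (9)*(8) - (3)*(2)
= 66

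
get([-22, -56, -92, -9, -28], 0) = -22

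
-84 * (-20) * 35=58800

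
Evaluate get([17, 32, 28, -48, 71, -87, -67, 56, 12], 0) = 17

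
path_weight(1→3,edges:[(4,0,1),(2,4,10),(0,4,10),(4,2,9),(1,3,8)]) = 8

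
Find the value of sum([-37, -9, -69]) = (-37) + (-9) + (-69)
= -115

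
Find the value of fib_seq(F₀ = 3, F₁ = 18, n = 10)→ [3, 18, 21, 39, 60, 99, 159, 258, 417, 675]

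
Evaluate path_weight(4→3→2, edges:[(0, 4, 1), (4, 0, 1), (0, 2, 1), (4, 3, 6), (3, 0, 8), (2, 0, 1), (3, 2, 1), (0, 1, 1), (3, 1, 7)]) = w(4→3)=6 + w(3→2)=1
= 7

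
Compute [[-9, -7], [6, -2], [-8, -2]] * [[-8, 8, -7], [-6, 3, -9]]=[[114, -93, 126], [-36, 42, -24], [76, -70, 74]]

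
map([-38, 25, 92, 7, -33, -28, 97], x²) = (-38)²=1444, (25)²=625, (92)²=8464, (7)²=49, (-33)²=1089, (-28)²=784, (97)²=9409
= [1444, 625, 8464, 49, 1089, 784, 9409]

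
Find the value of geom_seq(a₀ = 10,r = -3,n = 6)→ [10, -30, 90, -270, 810, -2430]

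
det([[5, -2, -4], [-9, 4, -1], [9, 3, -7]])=(1)*(5)*det([[4, -1], [3, -7]]) + (-1)*(-2)*det([[-9, -1], [9, -7]]) + (1)*(-4)*det([[-9, 4], [9, 3]])
= -125 + 144 + 252
= 271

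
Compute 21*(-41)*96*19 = -1570464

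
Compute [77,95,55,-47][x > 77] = keep x where x > 77: 77✗, 95✓, 55✗, -47✗
= [95]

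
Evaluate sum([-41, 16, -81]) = -106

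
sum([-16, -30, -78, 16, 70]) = (-16) + (-30) + (-78) + 16 + 70
= -38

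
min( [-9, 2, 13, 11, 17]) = -9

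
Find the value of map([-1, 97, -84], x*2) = -1*2=-2, 97*2=194, -84*2=-168
= [-2, 194, -168]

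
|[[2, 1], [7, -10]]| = (2)*(-10) - (1)*(7)
= -27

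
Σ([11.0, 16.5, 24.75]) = 52.25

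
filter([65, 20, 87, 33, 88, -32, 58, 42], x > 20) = [65, 87, 33, 88, 58, 42]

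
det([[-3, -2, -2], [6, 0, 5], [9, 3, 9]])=27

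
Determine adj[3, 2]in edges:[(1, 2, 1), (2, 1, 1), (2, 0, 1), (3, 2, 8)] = 8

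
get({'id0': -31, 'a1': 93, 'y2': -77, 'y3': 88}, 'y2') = -77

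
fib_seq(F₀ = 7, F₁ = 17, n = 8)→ F_2 = F_1 + F_0 = 24
F_3 = F_2 + F_1 = 41
F_4 = F_3 + F_2 = 65
...
= [7, 17, 24, 41, 65, 106, 171, 277]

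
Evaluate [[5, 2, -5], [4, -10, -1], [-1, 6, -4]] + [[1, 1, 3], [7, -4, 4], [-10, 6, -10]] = [[6, 3, -2], [11, -14, 3], [-11, 12, -14]]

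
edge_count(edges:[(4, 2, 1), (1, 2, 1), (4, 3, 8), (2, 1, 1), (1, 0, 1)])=5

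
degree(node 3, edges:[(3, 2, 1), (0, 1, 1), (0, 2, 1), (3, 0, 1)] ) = 2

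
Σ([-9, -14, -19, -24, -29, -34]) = (-9) + (-14) + (-19) + (-24) + (-29) + (-34)
= -129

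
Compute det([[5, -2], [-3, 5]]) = 19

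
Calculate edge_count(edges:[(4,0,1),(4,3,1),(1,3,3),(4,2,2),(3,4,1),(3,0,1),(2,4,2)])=7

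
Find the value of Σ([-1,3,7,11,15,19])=54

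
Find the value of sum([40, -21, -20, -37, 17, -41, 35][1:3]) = -41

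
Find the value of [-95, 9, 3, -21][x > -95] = keep x where x > -95: -95✗, 9✓, 3✓, -21✓
= [9, 3, -21]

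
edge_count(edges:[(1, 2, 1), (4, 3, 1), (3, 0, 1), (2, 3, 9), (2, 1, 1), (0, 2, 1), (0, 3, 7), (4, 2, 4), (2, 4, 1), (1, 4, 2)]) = 10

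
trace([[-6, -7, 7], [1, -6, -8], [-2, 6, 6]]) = diagonal: (-6) + (-6) + 6
= -6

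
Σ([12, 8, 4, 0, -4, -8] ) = 12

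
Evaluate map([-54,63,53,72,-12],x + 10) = [-44, 73, 63, 82, -2]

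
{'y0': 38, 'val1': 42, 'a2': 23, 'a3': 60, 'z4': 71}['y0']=38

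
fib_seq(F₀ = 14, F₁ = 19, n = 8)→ [14, 19, 33, 52, 85, 137, 222, 359]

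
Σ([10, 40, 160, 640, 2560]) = 3410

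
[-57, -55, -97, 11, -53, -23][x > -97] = keep x where x > -97: -57✓, -55✓, -97✗, 11✓, -53✓, -23✓
= [-57, -55, 11, -53, -23]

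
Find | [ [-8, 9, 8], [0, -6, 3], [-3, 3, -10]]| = -633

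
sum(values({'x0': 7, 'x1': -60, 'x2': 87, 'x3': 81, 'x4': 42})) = 157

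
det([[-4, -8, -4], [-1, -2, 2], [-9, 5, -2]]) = (1)*(-4)*det([[-2, 2], [5, -2]]) + (-1)*(-8)*det([[-1, 2], [-9, -2]]) + (1)*(-4)*det([[-1, -2], [-9, 5]])
= 24 + 160 + 92
= 276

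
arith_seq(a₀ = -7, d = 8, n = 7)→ [-7, 1, 9, 17, 25, 33, 41]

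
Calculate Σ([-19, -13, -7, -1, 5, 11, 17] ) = (-19) + (-13) + (-7) + (-1) + 5 + 11 + 17
= -7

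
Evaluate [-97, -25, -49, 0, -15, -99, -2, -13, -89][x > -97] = [-25, -49, 0, -15, -2, -13, -89]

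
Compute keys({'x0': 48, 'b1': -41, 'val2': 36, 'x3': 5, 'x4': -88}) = ['x0', 'b1', 'val2', 'x3', 'x4']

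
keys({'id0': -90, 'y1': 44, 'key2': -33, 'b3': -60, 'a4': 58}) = ['id0', 'y1', 'key2', 'b3', 'a4']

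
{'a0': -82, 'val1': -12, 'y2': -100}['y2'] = -100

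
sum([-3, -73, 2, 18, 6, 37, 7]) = -6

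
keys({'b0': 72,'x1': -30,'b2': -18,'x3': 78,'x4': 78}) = ['b0', 'x1', 'b2', 'x3', 'x4']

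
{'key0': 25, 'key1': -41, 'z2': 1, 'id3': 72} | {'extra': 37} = {'key0': 25, 'key1': -41, 'z2': 1, 'id3': 72, 'extra': 37}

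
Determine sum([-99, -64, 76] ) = (-99) + (-64) + 76
= -87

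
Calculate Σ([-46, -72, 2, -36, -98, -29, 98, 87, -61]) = -155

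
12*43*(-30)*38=-588240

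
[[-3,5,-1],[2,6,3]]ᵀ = [[-3, 2], [5, 6], [-1, 3]]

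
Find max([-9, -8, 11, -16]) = 11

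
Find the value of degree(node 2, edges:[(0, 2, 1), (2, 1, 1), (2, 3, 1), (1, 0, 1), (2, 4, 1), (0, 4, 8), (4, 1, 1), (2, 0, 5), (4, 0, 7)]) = 5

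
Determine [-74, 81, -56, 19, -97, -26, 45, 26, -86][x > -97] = keep x where x > -97: -74✓, 81✓, -56✓, 19✓, -97✗, -26✓, 45✓, 26✓, -86✓
= [-74, 81, -56, 19, -26, 45, 26, -86]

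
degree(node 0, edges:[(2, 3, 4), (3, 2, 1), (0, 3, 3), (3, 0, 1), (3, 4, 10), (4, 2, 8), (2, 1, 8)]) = 2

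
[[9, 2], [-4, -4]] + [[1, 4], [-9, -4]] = [[10, 6], [-13, -8]]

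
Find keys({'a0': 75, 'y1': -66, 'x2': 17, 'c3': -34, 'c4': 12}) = ['a0', 'y1', 'x2', 'c3', 'c4']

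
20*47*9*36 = 304560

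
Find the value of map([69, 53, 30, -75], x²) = (69)²=4761, (53)²=2809, (30)²=900, (-75)²=5625
= [4761, 2809, 900, 5625]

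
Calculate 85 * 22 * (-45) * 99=-8330850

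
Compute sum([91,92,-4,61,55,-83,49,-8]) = 91 + 92 + (-4) + 61 + 55 + (-83) + 49 + (-8)
= 253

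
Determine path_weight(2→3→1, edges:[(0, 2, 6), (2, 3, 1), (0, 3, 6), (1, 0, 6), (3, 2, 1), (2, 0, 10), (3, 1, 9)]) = w(2→3)=1 + w(3→1)=9
= 10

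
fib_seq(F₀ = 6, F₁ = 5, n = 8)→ F_2 = F_1 + F_0 = 11
F_3 = F_2 + F_1 = 16
F_4 = F_3 + F_2 = 27
...
= [6, 5, 11, 16, 27, 43, 70, 113]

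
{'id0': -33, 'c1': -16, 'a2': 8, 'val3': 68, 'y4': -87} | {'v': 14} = {'id0': -33, 'c1': -16, 'a2': 8, 'val3': 68, 'y4': -87, 'v': 14}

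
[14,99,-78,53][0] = 14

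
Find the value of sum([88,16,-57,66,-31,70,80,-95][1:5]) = -6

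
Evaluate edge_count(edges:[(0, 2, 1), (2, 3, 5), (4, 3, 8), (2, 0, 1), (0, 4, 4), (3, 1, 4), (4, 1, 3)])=7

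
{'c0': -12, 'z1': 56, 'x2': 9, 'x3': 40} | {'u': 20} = {'c0': -12, 'z1': 56, 'x2': 9, 'x3': 40, 'u': 20}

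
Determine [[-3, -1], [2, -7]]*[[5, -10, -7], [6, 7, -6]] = C[0][0] = (-3)*(5) + (-1)*(6) = -21
C[0][1] = (-3)*(-10) + (-1)*(7) = 23
C[0][2] = (-3)*(-7) + (-1)*(-6) = 27
C[1][0] = (2)*(5) + (-7)*(6) = -32
C[1][1] = (2)*(-10) + (-7)*(7) = -69
C[1][2] = (2)*(-7) + (-7)*(-6) = 28
= [[-21, 23, 27], [-32, -69, 28]]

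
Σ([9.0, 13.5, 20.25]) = 9.0 + 13.5 + 20.25
= 42.75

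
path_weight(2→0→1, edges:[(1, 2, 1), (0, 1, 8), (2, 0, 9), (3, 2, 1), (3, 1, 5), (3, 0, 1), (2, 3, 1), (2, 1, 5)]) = w(2→0)=9 + w(0→1)=8
= 17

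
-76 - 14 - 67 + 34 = -123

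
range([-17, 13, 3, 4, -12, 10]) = 30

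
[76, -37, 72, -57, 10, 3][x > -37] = [76, 72, 10, 3]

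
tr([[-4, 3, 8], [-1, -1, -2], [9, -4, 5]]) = 0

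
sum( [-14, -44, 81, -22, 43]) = 44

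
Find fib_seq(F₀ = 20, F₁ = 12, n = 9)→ F_2 = F_1 + F_0 = 32
F_3 = F_2 + F_1 = 44
F_4 = F_3 + F_2 = 76
...
= [20, 12, 32, 44, 76, 120, 196, 316, 512]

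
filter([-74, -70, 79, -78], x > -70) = [79]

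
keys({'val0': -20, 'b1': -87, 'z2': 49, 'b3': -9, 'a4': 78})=['val0', 'b1', 'z2', 'b3', 'a4']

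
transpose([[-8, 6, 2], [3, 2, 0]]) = [[-8, 3], [6, 2], [2, 0]]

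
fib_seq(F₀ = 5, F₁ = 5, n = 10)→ F_2 = F_1 + F_0 = 10
F_3 = F_2 + F_1 = 15
F_4 = F_3 + F_2 = 25
...
= [5, 5, 10, 15, 25, 40, 65, 105, 170, 275]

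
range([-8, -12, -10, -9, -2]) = 10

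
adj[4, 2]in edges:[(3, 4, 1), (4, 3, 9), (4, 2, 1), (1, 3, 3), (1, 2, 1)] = 1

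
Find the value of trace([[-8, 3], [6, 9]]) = 1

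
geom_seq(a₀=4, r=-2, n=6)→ [4, -8, 16, -32, 64, -128]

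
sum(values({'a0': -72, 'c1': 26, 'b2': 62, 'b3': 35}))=51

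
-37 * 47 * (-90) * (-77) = -12051270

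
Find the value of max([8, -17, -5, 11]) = 11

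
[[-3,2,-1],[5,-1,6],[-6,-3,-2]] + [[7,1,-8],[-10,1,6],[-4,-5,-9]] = [[4, 3, -9], [-5, 0, 12], [-10, -8, -11]]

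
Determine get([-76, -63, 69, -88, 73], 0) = -76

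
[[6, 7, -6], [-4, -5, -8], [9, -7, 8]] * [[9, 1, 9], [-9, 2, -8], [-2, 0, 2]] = C[0][0] = (6)*(9) + (7)*(-9) + (-6)*(-2) = 3
C[0][1] = (6)*(1) + (7)*(2) + (-6)*(0) = 20
C[0][2] = (6)*(9) + (7)*(-8) + (-6)*(2) = -14
C[1][0] = (-4)*(9) + (-5)*(-9) + (-8)*(-2) = 25
C[1][1] = (-4)*(1) + (-5)*(2) + (-8)*(0) = -14
C[1][2] = (-4)*(9) + (-5)*(-8) + (-8)*(2) = -12
... (3 more cells)
= [[3, 20, -14], [25, -14, -12], [128, -5, 153]]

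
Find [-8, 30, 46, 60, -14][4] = -14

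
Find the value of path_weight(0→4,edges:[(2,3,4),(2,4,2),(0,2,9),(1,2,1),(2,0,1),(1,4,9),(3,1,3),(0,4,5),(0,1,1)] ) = 5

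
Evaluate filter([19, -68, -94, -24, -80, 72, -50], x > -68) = [19, -24, 72, -50]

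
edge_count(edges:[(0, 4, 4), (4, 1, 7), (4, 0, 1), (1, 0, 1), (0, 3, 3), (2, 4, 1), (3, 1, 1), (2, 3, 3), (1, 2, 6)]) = 9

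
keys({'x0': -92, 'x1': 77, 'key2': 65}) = ['x0', 'x1', 'key2']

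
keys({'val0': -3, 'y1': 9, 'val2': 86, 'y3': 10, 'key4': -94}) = ['val0', 'y1', 'val2', 'y3', 'key4']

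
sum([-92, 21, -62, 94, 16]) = -23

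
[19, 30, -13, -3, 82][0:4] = [19, 30, -13, -3]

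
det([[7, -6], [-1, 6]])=(7)*(6) - (-6)*(-1)
= 36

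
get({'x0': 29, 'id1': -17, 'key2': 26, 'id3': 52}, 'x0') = 29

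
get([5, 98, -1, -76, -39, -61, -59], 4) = -39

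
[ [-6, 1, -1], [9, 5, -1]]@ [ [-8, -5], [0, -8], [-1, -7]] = [[49, 29], [-71, -78]]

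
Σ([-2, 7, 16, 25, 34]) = (-2) + 7 + 16 + 25 + 34
= 80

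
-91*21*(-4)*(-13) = -99372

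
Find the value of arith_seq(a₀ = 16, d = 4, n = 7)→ [16, 20, 24, 28, 32, 36, 40]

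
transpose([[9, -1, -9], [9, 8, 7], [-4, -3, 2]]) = [[9, 9, -4], [-1, 8, -3], [-9, 7, 2]]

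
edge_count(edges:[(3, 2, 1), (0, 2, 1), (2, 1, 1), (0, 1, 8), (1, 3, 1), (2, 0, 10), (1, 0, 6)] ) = 7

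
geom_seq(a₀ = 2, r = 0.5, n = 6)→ [2.0, 1.0, 0.5, 0.25, 0.125, 0.0625]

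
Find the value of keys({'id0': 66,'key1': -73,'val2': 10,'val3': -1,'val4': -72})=['id0', 'key1', 'val2', 'val3', 'val4']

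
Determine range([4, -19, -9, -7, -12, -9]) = 23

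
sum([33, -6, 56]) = 33 + (-6) + 56
= 83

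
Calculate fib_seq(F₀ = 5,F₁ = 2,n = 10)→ [5, 2, 7, 9, 16, 25, 41, 66, 107, 173]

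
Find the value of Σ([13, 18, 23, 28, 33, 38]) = 13 + 18 + 23 + 28 + 33 + 38
= 153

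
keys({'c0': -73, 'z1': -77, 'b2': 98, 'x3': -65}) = ['c0', 'z1', 'b2', 'x3']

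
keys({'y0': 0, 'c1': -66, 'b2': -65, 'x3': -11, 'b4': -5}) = ['y0', 'c1', 'b2', 'x3', 'b4']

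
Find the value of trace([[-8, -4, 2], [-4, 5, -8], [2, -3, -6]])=diagonal: (-8) + 5 + (-6)
= -9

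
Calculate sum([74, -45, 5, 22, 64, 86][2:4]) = 27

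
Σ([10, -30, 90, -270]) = -200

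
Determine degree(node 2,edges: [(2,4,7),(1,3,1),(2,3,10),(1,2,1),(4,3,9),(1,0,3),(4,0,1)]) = incident: (2,4), (2,3), (1,2)
= 3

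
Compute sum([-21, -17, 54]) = 16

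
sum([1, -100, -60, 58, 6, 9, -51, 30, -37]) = -144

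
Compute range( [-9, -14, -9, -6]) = 8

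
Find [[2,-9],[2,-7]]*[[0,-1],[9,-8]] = [[-81, 70], [-63, 54]]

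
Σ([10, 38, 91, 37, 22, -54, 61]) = 205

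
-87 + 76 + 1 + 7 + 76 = 73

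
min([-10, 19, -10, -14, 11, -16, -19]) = -19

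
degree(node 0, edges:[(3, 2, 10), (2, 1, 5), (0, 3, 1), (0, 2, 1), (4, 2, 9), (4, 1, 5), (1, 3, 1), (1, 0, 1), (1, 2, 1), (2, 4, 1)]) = incident: (0,3), (0,2), (1,0)
= 3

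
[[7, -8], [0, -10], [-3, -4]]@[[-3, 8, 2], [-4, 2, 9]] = C[0][0] = (7)*(-3) + (-8)*(-4) = 11
C[0][1] = (7)*(8) + (-8)*(2) = 40
C[0][2] = (7)*(2) + (-8)*(9) = -58
C[1][0] = (0)*(-3) + (-10)*(-4) = 40
C[1][1] = (0)*(8) + (-10)*(2) = -20
C[1][2] = (0)*(2) + (-10)*(9) = -90
... (3 more cells)
= [[11, 40, -58], [40, -20, -90], [25, -32, -42]]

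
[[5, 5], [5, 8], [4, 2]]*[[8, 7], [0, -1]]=[[40, 30], [40, 27], [32, 26]]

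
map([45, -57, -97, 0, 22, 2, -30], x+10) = 45+10=55, -57+10=-47, -97+10=-87, 0+10=10, 22+10=32, 2+10=12, -30+10=-20
= [55, -47, -87, 10, 32, 12, -20]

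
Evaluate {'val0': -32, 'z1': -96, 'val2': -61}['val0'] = -32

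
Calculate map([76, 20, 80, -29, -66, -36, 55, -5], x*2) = [152, 40, 160, -58, -132, -72, 110, -10]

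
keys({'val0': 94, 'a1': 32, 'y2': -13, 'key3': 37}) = ['val0', 'a1', 'y2', 'key3']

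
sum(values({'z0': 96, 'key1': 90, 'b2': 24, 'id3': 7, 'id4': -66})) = 96 + 90 + 24 + 7 + (-66)
= 151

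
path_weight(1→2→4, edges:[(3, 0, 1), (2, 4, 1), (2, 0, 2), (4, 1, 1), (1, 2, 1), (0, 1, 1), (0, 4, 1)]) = 2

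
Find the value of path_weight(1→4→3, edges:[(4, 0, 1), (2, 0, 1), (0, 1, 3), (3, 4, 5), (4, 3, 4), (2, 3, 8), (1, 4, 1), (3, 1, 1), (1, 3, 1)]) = 5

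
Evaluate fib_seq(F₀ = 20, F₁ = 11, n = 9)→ F_2 = F_1 + F_0 = 31
F_3 = F_2 + F_1 = 42
F_4 = F_3 + F_2 = 73
...
= [20, 11, 31, 42, 73, 115, 188, 303, 491]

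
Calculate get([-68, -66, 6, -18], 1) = -66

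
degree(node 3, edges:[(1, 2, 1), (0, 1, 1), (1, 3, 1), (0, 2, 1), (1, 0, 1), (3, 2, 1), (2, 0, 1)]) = incident: (1,3), (3,2)
= 2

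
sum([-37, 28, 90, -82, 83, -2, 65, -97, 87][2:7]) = 154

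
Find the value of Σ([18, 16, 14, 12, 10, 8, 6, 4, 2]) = 18 + 16 + 14 + 12 + 10 + 8 + 6 + 4 + 2
= 90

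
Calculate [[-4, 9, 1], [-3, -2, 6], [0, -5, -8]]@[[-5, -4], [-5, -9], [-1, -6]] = [[-26, -71], [19, -6], [33, 93]]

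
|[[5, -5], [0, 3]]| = (5)*(3) - (-5)*(0)
= 15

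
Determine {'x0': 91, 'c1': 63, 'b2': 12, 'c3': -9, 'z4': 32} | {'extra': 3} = {'x0': 91, 'c1': 63, 'b2': 12, 'c3': -9, 'z4': 32, 'extra': 3}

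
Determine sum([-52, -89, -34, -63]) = (-52) + (-89) + (-34) + (-63)
= -238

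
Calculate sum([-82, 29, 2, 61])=(-82) + 29 + 2 + 61
= 10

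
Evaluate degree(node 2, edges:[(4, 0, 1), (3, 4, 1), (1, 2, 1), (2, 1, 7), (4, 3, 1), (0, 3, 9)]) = 2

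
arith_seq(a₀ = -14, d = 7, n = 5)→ a_0 = -14 + 0*7 = -14
a_1 = -14 + 1*7 = -7
a_2 = -14 + 2*7 = 0
...
= [-14, -7, 0, 7, 14]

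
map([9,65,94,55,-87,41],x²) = [81, 4225, 8836, 3025, 7569, 1681]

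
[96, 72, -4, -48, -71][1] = 72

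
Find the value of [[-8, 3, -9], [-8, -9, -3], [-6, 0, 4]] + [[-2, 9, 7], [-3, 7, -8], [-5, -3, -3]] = [[-10, 12, -2], [-11, -2, -11], [-11, -3, 1]]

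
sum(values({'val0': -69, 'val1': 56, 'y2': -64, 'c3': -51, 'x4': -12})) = (-69) + 56 + (-64) + (-51) + (-12)
= -140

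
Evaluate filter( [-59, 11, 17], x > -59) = keep x where x > -59: -59✗, 11✓, 17✓
= [11, 17]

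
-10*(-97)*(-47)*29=-1322110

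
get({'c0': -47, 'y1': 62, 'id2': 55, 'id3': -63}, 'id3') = -63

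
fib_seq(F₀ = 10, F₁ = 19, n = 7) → F_2 = F_1 + F_0 = 29
F_3 = F_2 + F_1 = 48
F_4 = F_3 + F_2 = 77
...
= [10, 19, 29, 48, 77, 125, 202]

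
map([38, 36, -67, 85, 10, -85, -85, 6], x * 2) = 38*2=76, 36*2=72, -67*2=-134, 85*2=170, 10*2=20, -85*2=-170, -85*2=-170, 6*2=12
= [76, 72, -134, 170, 20, -170, -170, 12]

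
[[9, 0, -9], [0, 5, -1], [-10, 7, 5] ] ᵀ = [[9, 0, -10], [0, 5, 7], [-9, -1, 5]]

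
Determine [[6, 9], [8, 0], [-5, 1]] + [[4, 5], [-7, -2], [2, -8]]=[[10, 14], [1, -2], [-3, -7]]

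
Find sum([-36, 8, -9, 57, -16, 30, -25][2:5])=32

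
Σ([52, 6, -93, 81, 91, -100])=52 + 6 + (-93) + 81 + 91 + (-100)
= 37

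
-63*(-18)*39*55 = 2432430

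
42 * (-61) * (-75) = 192150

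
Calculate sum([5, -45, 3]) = -37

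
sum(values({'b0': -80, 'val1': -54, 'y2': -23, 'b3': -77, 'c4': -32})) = -266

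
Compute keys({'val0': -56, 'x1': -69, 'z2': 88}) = ['val0', 'x1', 'z2']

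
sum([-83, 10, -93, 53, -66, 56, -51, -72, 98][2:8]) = slice → [-93, 53, -66, 56, -51, -72]
(-93) + 53 + (-66) + 56 + (-51) + (-72)
= -173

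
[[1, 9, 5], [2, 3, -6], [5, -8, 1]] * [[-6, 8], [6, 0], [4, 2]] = C[0][0] = (1)*(-6) + (9)*(6) + (5)*(4) = 68
C[0][1] = (1)*(8) + (9)*(0) + (5)*(2) = 18
C[1][0] = (2)*(-6) + (3)*(6) + (-6)*(4) = -18
C[1][1] = (2)*(8) + (3)*(0) + (-6)*(2) = 4
C[2][0] = (5)*(-6) + (-8)*(6) + (1)*(4) = -74
C[2][1] = (5)*(8) + (-8)*(0) + (1)*(2) = 42
= [[68, 18], [-18, 4], [-74, 42]]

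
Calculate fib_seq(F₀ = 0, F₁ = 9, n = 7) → [0, 9, 9, 18, 27, 45, 72]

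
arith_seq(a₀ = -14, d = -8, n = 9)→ [-14, -22, -30, -38, -46, -54, -62, -70, -78]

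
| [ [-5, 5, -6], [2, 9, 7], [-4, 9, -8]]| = 291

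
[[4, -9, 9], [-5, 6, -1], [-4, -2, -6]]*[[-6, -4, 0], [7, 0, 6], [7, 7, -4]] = [[-24, 47, -90], [65, 13, 40], [-32, -26, 12]]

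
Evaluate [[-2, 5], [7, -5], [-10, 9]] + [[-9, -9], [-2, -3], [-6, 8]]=[[-11, -4], [5, -8], [-16, 17]]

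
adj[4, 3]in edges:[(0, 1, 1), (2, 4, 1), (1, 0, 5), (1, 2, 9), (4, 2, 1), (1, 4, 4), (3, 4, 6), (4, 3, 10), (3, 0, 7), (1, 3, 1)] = 10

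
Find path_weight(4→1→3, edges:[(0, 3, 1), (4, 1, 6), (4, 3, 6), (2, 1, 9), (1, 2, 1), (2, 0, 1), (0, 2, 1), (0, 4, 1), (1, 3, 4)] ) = 10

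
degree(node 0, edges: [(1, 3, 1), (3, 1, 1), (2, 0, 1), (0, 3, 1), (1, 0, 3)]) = incident: (2,0), (0,3), (1,0)
= 3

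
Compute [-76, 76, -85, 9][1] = 76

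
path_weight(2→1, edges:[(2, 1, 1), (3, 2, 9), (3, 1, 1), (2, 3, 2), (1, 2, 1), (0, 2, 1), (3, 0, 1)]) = w(2→1)=1
= 1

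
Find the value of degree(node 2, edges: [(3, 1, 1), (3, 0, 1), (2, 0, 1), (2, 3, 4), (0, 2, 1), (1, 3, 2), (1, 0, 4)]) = 3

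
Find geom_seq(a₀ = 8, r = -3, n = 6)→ a_0 = 8*(-3)^0 = 8
a_1 = 8*(-3)^1 = -24
a_2 = 8*(-3)^2 = 72
...
= [8, -24, 72, -216, 648, -1944]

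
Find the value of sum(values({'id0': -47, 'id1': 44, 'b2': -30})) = (-47) + 44 + (-30)
= -33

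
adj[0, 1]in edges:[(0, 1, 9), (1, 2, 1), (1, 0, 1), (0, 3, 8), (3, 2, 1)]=9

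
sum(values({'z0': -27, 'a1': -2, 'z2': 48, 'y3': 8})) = 27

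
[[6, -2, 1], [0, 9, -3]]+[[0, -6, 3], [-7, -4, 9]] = [[6, -8, 4], [-7, 5, 6]]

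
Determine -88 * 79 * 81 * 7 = -3941784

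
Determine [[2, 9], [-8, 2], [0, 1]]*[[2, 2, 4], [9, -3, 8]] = [[85, -23, 80], [2, -22, -16], [9, -3, 8]]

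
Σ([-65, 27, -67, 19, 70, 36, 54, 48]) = 122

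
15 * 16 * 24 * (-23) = -132480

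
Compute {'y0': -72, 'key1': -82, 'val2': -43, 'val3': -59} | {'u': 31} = {'y0': -72, 'key1': -82, 'val2': -43, 'val3': -59, 'u': 31}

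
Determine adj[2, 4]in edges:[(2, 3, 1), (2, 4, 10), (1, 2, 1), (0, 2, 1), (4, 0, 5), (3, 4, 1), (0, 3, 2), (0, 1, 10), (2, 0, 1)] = 10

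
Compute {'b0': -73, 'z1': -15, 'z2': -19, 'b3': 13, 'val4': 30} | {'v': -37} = {'b0': -73, 'z1': -15, 'z2': -19, 'b3': 13, 'val4': 30, 'v': -37}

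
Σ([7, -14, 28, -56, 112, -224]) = -147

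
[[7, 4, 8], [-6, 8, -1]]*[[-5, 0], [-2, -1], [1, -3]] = [[-35, -28], [13, -5]]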